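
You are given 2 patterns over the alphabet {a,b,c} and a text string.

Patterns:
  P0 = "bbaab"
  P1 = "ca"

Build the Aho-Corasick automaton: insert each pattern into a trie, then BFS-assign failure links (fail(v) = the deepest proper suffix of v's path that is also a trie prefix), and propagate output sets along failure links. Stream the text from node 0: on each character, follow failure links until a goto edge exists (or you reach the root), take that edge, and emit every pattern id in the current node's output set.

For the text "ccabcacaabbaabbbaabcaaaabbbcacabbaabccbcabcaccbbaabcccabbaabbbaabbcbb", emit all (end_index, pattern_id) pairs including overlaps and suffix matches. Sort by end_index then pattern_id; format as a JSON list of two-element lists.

Build automaton:
Trie nodes:
  0='ε' goto b→1 c→6
  1='b' goto b→2
  2='bb' goto a→3
  3='bba' goto a→4
  4='bbaa' goto b→5
  5='bbaab' goto ·  [P0 ends]
  6='c' goto a→7
  7='ca' goto ·  [P1 ends]

Failure links (BFS by depth):
  fail(1) 'b': from fail(0)=0 chase 'b': 0 ⇒ 0;  out=∅∪out(0)=∅
  fail(6) 'c': from fail(0)=0 chase 'c': 0 ⇒ 0;  out=∅∪out(0)=∅
  fail(2) 'bb': from fail(1)=0 chase 'b': 0 ⇒ 1;  out=∅∪out(1)=∅
  fail(7) 'ca': from fail(6)=0 chase 'a': 0 ⇒ 0;  out={1}∪out(0)={1}
  fail(3) 'bba': from fail(2)=1 chase 'a': 1→0 ⇒ 0;  out=∅∪out(0)=∅
  fail(4) 'bbaa': from fail(3)=0 chase 'a': 0 ⇒ 0;  out=∅∪out(0)=∅
  fail(5) 'bbaab': from fail(4)=0 chase 'b': 0 ⇒ 1;  out={0}∪out(1)={0}

Run:
[0] read 'c'  n0⇒n6
[1] read 'c'  n6⇒n6 (via fail)
[2] read 'a'  n6⇒n7  emit P1@[1:2]
[3] read 'b'  n7⇒n1 (via fail)
[4] read 'c'  n1⇒n6 (via fail)
[5] read 'a'  n6⇒n7  emit P1@[4:5]
[6] read 'c'  n7⇒n6 (via fail)
[7] read 'a'  n6⇒n7  emit P1@[6:7]
[8] read 'a'  n7⇒n0 (via fail)
[9] read 'b'  n0⇒n1
[10] read 'b'  n1⇒n2
[11] read 'a'  n2⇒n3
[12] read 'a'  n3⇒n4
[13] read 'b'  n4⇒n5  emit P0@[9:13]
[14] read 'b'  n5⇒n2 (via fail)
[15] read 'b'  n2⇒n2 (via fail)
[16] read 'a'  n2⇒n3
[17] read 'a'  n3⇒n4
[18] read 'b'  n4⇒n5  emit P0@[14:18]
[19] read 'c'  n5⇒n6 (via fail)
[20] read 'a'  n6⇒n7  emit P1@[19:20]
[21] read 'a'  n7⇒n0 (via fail)
[22] read 'a'  n0⇒n0
[23] read 'a'  n0⇒n0
[24] read 'b'  n0⇒n1
[25] read 'b'  n1⇒n2
[26] read 'b'  n2⇒n2 (via fail)
[27] read 'c'  n2⇒n6 (via fail)
[28] read 'a'  n6⇒n7  emit P1@[27:28]
[29] read 'c'  n7⇒n6 (via fail)
[30] read 'a'  n6⇒n7  emit P1@[29:30]
[31] read 'b'  n7⇒n1 (via fail)
[32] read 'b'  n1⇒n2
[33] read 'a'  n2⇒n3
[34] read 'a'  n3⇒n4
[35] read 'b'  n4⇒n5  emit P0@[31:35]
[36] read 'c'  n5⇒n6 (via fail)
[37] read 'c'  n6⇒n6 (via fail)
[38] read 'b'  n6⇒n1 (via fail)
[39] read 'c'  n1⇒n6 (via fail)
[40] read 'a'  n6⇒n7  emit P1@[39:40]
[41] read 'b'  n7⇒n1 (via fail)
[42] read 'c'  n1⇒n6 (via fail)
[43] read 'a'  n6⇒n7  emit P1@[42:43]
[44] read 'c'  n7⇒n6 (via fail)
[45] read 'c'  n6⇒n6 (via fail)
[46] read 'b'  n6⇒n1 (via fail)
[47] read 'b'  n1⇒n2
[48] read 'a'  n2⇒n3
[49] read 'a'  n3⇒n4
[50] read 'b'  n4⇒n5  emit P0@[46:50]
[51] read 'c'  n5⇒n6 (via fail)
[52] read 'c'  n6⇒n6 (via fail)
[53] read 'c'  n6⇒n6 (via fail)
[54] read 'a'  n6⇒n7  emit P1@[53:54]
[55] read 'b'  n7⇒n1 (via fail)
[56] read 'b'  n1⇒n2
[57] read 'a'  n2⇒n3
[58] read 'a'  n3⇒n4
[59] read 'b'  n4⇒n5  emit P0@[55:59]
[60] read 'b'  n5⇒n2 (via fail)
[61] read 'b'  n2⇒n2 (via fail)
[62] read 'a'  n2⇒n3
[63] read 'a'  n3⇒n4
[64] read 'b'  n4⇒n5  emit P0@[60:64]
[65] read 'b'  n5⇒n2 (via fail)
[66] read 'c'  n2⇒n6 (via fail)
[67] read 'b'  n6⇒n1 (via fail)
[68] read 'b'  n1⇒n2

Result: [[2,1],[5,1],[7,1],[13,0],[18,0],[20,1],[28,1],[30,1],[35,0],[40,1],[43,1],[50,0],[54,1],[59,0],[64,0]]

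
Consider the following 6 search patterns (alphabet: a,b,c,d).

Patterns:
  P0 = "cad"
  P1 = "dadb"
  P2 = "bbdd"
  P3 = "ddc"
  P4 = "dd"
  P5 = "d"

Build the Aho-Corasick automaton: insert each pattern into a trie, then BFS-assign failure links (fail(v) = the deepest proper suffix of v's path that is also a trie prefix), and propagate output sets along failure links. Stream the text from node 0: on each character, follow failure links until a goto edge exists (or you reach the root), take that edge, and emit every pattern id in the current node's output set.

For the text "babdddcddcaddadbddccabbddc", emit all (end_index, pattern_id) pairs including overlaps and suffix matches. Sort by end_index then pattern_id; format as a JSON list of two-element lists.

Build automaton:
Trie nodes:
  n0 'ε': b→8 c→1 d→4
  n1 'c': a→2
  n2 'ca': d→3
  n3 'cad': ·  [P0 ends]
  n4 'd': a→5 d→12  [P5 ends]
  n5 'da': d→6
  n6 'dad': b→7
  n7 'dadb': ·  [P1 ends]
  n8 'b': b→9
  n9 'bb': d→10
  n10 'bbd': d→11
  n11 'bbdd': ·  [P2 ends]
  n12 'dd': c→13  [P4 ends]
  n13 'ddc': ·  [P3 ends]

BFS fail/out derivation:
  fail(1) 'c': from fail(0)=0 chase 'c': 0 ⇒ 0;  out=∅∪out(0)=∅
  fail(4) 'd': from fail(0)=0 chase 'd': 0 ⇒ 0;  out={5}∪out(0)={5}
  fail(8) 'b': from fail(0)=0 chase 'b': 0 ⇒ 0;  out=∅∪out(0)=∅
  fail(2) 'ca': from fail(1)=0 chase 'a': 0 ⇒ 0;  out=∅∪out(0)=∅
  fail(5) 'da': from fail(4)=0 chase 'a': 0 ⇒ 0;  out=∅∪out(0)=∅
  fail(9) 'bb': from fail(8)=0 chase 'b': 0 ⇒ 8;  out=∅∪out(8)=∅
  fail(12) 'dd': from fail(4)=0 chase 'd': 0 ⇒ 4;  out={4}∪out(4)={4,5}
  fail(3) 'cad': from fail(2)=0 chase 'd': 0 ⇒ 4;  out={0}∪out(4)={0,5}
  fail(6) 'dad': from fail(5)=0 chase 'd': 0 ⇒ 4;  out=∅∪out(4)={5}
  fail(10) 'bbd': from fail(9)=8 chase 'd': 8→0 ⇒ 4;  out=∅∪out(4)={5}
  fail(13) 'ddc': from fail(12)=4 chase 'c': 4→0 ⇒ 1;  out={3}∪out(1)={3}
  fail(7) 'dadb': from fail(6)=4 chase 'b': 4→0 ⇒ 8;  out={1}∪out(8)={1}
  fail(11) 'bbdd': from fail(10)=4 chase 'd': 4 ⇒ 12;  out={2}∪out(12)={2,4,5}

Text stream:
pos 0 'b': at 8
pos 1 'a': at 0 (fail-walked)
pos 2 'b': at 8
pos 3 'd': at 4 (fail-walked)  ** P5@[3:3]
pos 4 'd': at 12  ** P4@[3:4],P5@[4:4]
pos 5 'd': at 12 (fail-walked)  ** P4@[4:5],P5@[5:5]
pos 6 'c': at 13  ** P3@[4:6]
pos 7 'd': at 4 (fail-walked)  ** P5@[7:7]
pos 8 'd': at 12  ** P4@[7:8],P5@[8:8]
pos 9 'c': at 13  ** P3@[7:9]
pos 10 'a': at 2 (fail-walked)
pos 11 'd': at 3  ** P0@[9:11],P5@[11:11]
pos 12 'd': at 12 (fail-walked)  ** P4@[11:12],P5@[12:12]
pos 13 'a': at 5 (fail-walked)
pos 14 'd': at 6  ** P5@[14:14]
pos 15 'b': at 7  ** P1@[12:15]
pos 16 'd': at 4 (fail-walked)  ** P5@[16:16]
pos 17 'd': at 12  ** P4@[16:17],P5@[17:17]
pos 18 'c': at 13  ** P3@[16:18]
pos 19 'c': at 1 (fail-walked)
pos 20 'a': at 2
pos 21 'b': at 8 (fail-walked)
pos 22 'b': at 9
pos 23 'd': at 10  ** P5@[23:23]
pos 24 'd': at 11  ** P2@[21:24],P4@[23:24],P5@[24:24]
pos 25 'c': at 13 (fail-walked)  ** P3@[23:25]

All matches (sorted): [[3,5],[4,4],[4,5],[5,4],[5,5],[6,3],[7,5],[8,4],[8,5],[9,3],[11,0],[11,5],[12,4],[12,5],[14,5],[15,1],[16,5],[17,4],[17,5],[18,3],[23,5],[24,2],[24,4],[24,5],[25,3]]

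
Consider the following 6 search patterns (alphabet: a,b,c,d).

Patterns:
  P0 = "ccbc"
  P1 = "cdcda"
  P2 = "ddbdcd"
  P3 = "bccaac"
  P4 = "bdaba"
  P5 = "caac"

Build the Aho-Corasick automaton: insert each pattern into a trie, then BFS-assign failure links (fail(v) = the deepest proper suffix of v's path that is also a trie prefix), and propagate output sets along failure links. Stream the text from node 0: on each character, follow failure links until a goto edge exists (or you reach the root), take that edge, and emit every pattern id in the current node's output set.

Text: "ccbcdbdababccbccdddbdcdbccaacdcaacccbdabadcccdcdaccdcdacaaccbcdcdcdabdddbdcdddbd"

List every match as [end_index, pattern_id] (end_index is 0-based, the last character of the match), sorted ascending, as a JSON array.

Construct AC machine:
Trie (insert patterns):
  n0 'ε': b→15 c→1 d→9
  n1 'c': a→25 c→2 d→5
  n2 'cc': b→3
  n3 'ccb': c→4
  n4 'ccbc': ·  [P0 ends]
  n5 'cd': c→6
  n6 'cdc': d→7
  n7 'cdcd': a→8
  n8 'cdcda': ·  [P1 ends]
  n9 'd': d→10
  n10 'dd': b→11
  n11 'ddb': d→12
  n12 'ddbd': c→13
  n13 'ddbdc': d→14
  n14 'ddbdcd': ·  [P2 ends]
  n15 'b': c→16 d→21
  n16 'bc': c→17
  n17 'bcc': a→18
  n18 'bcca': a→19
  n19 'bccaa': c→20
  n20 'bccaac': ·  [P3 ends]
  n21 'bd': a→22
  n22 'bda': b→23
  n23 'bdab': a→24
  n24 'bdaba': ·  [P4 ends]
  n25 'ca': a→26
  n26 'caa': c→27
  n27 'caac': ·  [P5 ends]

BFS fail/out derivation:
  n1('c'): parent n0 fail=0; on 'c' 0 → fail=0;  out ∅∪∅=∅
  n9('d'): parent n0 fail=0; on 'd' 0 → fail=0;  out ∅∪∅=∅
  n15('b'): parent n0 fail=0; on 'b' 0 → fail=0;  out ∅∪∅=∅
  n2('cc'): parent n1 fail=0; on 'c' 0 → fail=1;  out ∅∪∅=∅
  n5('cd'): parent n1 fail=0; on 'd' 0 → fail=9;  out ∅∪∅=∅
  n10('dd'): parent n9 fail=0; on 'd' 0 → fail=9;  out ∅∪∅=∅
  n16('bc'): parent n15 fail=0; on 'c' 0 → fail=1;  out ∅∪∅=∅
  n21('bd'): parent n15 fail=0; on 'd' 0 → fail=9;  out ∅∪∅=∅
  n25('ca'): parent n1 fail=0; on 'a' 0 → fail=0;  out ∅∪∅=∅
  n3('ccb'): parent n2 fail=1; on 'b' 1→0 → fail=15;  out ∅∪∅=∅
  n6('cdc'): parent n5 fail=9; on 'c' 9→0 → fail=1;  out ∅∪∅=∅
  n11('ddb'): parent n10 fail=9; on 'b' 9→0 → fail=15;  out ∅∪∅=∅
  n17('bcc'): parent n16 fail=1; on 'c' 1 → fail=2;  out ∅∪∅=∅
  n22('bda'): parent n21 fail=9; on 'a' 9→0 → fail=0;  out ∅∪∅=∅
  n26('caa'): parent n25 fail=0; on 'a' 0 → fail=0;  out ∅∪∅=∅
  n4('ccbc'): parent n3 fail=15; on 'c' 15 → fail=16;  out {0}∪∅={0}
  n7('cdcd'): parent n6 fail=1; on 'd' 1 → fail=5;  out ∅∪∅=∅
  n12('ddbd'): parent n11 fail=15; on 'd' 15 → fail=21;  out ∅∪∅=∅
  n18('bcca'): parent n17 fail=2; on 'a' 2→1 → fail=25;  out ∅∪∅=∅
  n23('bdab'): parent n22 fail=0; on 'b' 0 → fail=15;  out ∅∪∅=∅
  n27('caac'): parent n26 fail=0; on 'c' 0 → fail=1;  out {5}∪∅={5}
  n8('cdcda'): parent n7 fail=5; on 'a' 5→9→0 → fail=0;  out {1}∪∅={1}
  n13('ddbdc'): parent n12 fail=21; on 'c' 21→9→0 → fail=1;  out ∅∪∅=∅
  n19('bccaa'): parent n18 fail=25; on 'a' 25 → fail=26;  out ∅∪∅=∅
  n24('bdaba'): parent n23 fail=15; on 'a' 15→0 → fail=0;  out {4}∪∅={4}
  n14('ddbdcd'): parent n13 fail=1; on 'd' 1 → fail=5;  out {2}∪∅={2}
  n20('bccaac'): parent n19 fail=26; on 'c' 26 → fail=27;  out {3}∪{5}={3,5}

Scan:
pos 0 'c': at 1
pos 1 'c': at 2
pos 2 'b': at 3
pos 3 'c': at 4  emit P0@[0:3]
pos 4 'd': at 5 ·f
pos 5 'b': at 15 ·f
pos 6 'd': at 21
pos 7 'a': at 22
pos 8 'b': at 23
pos 9 'a': at 24  emit P4@[5:9]
pos 10 'b': at 15 ·f
pos 11 'c': at 16
pos 12 'c': at 17
pos 13 'b': at 3 ·f
pos 14 'c': at 4  emit P0@[11:14]
pos 15 'c': at 17 ·f
pos 16 'd': at 5 ·f
pos 17 'd': at 10 ·f
pos 18 'd': at 10 ·f
pos 19 'b': at 11
pos 20 'd': at 12
pos 21 'c': at 13
pos 22 'd': at 14  emit P2@[17:22]
pos 23 'b': at 15 ·f
pos 24 'c': at 16
pos 25 'c': at 17
pos 26 'a': at 18
pos 27 'a': at 19
pos 28 'c': at 20  emit P3@[23:28],P5@[25:28]
pos 29 'd': at 5 ·f
pos 30 'c': at 6
pos 31 'a': at 25 ·f
pos 32 'a': at 26
pos 33 'c': at 27  emit P5@[30:33]
pos 34 'c': at 2 ·f
pos 35 'c': at 2 ·f
pos 36 'b': at 3
pos 37 'd': at 21 ·f
pos 38 'a': at 22
pos 39 'b': at 23
pos 40 'a': at 24  emit P4@[36:40]
pos 41 'd': at 9 ·f
pos 42 'c': at 1 ·f
pos 43 'c': at 2
pos 44 'c': at 2 ·f
pos 45 'd': at 5 ·f
pos 46 'c': at 6
pos 47 'd': at 7
pos 48 'a': at 8  emit P1@[44:48]
pos 49 'c': at 1 ·f
pos 50 'c': at 2
pos 51 'd': at 5 ·f
pos 52 'c': at 6
pos 53 'd': at 7
pos 54 'a': at 8  emit P1@[50:54]
pos 55 'c': at 1 ·f
pos 56 'a': at 25
pos 57 'a': at 26
pos 58 'c': at 27  emit P5@[55:58]
pos 59 'c': at 2 ·f
pos 60 'b': at 3
pos 61 'c': at 4  emit P0@[58:61]
pos 62 'd': at 5 ·f
pos 63 'c': at 6
pos 64 'd': at 7
pos 65 'c': at 6 ·f
pos 66 'd': at 7
pos 67 'a': at 8  emit P1@[63:67]
pos 68 'b': at 15 ·f
pos 69 'd': at 21
pos 70 'd': at 10 ·f
pos 71 'd': at 10 ·f
pos 72 'b': at 11
pos 73 'd': at 12
pos 74 'c': at 13
pos 75 'd': at 14  emit P2@[70:75]
pos 76 'd': at 10 ·f
pos 77 'd': at 10 ·f
pos 78 'b': at 11
pos 79 'd': at 12

Result: [[3,0],[9,4],[14,0],[22,2],[28,3],[28,5],[33,5],[40,4],[48,1],[54,1],[58,5],[61,0],[67,1],[75,2]]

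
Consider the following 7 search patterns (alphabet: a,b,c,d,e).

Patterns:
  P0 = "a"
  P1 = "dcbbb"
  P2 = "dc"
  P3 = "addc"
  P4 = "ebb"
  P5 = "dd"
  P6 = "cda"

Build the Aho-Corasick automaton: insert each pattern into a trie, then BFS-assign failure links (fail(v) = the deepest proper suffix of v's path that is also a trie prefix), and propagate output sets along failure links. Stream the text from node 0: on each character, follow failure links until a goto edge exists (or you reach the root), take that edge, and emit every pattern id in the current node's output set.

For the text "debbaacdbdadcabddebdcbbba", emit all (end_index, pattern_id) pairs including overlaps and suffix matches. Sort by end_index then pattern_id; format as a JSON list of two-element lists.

Construct AC machine:
Trie (insert patterns):
  n0 'ε': a→1 c→14 d→2 e→10
  n1 'a': d→7  [P0 ends]
  n2 'd': c→3 d→13
  n3 'dc': b→4  [P2 ends]
  n4 'dcb': b→5
  n5 'dcbb': b→6
  n6 'dcbbb': ·  [P1 ends]
  n7 'ad': d→8
  n8 'add': c→9
  n9 'addc': ·  [P3 ends]
  n10 'e': b→11
  n11 'eb': b→12
  n12 'ebb': ·  [P4 ends]
  n13 'dd': ·  [P5 ends]
  n14 'c': d→15
  n15 'cd': a→16
  n16 'cda': ·  [P6 ends]

Failure links (BFS by depth):
  fail(1) 'a': from fail(0)=0 chase 'a': 0 ⇒ 0;  out={0}∪out(0)={0}
  fail(2) 'd': from fail(0)=0 chase 'd': 0 ⇒ 0;  out=∅∪out(0)=∅
  fail(10) 'e': from fail(0)=0 chase 'e': 0 ⇒ 0;  out=∅∪out(0)=∅
  fail(14) 'c': from fail(0)=0 chase 'c': 0 ⇒ 0;  out=∅∪out(0)=∅
  fail(3) 'dc': from fail(2)=0 chase 'c': 0 ⇒ 14;  out={2}∪out(14)={2}
  fail(7) 'ad': from fail(1)=0 chase 'd': 0 ⇒ 2;  out=∅∪out(2)=∅
  fail(11) 'eb': from fail(10)=0 chase 'b': 0 ⇒ 0;  out=∅∪out(0)=∅
  fail(13) 'dd': from fail(2)=0 chase 'd': 0 ⇒ 2;  out={5}∪out(2)={5}
  fail(15) 'cd': from fail(14)=0 chase 'd': 0 ⇒ 2;  out=∅∪out(2)=∅
  fail(4) 'dcb': from fail(3)=14 chase 'b': 14→0 ⇒ 0;  out=∅∪out(0)=∅
  fail(8) 'add': from fail(7)=2 chase 'd': 2 ⇒ 13;  out=∅∪out(13)={5}
  fail(12) 'ebb': from fail(11)=0 chase 'b': 0 ⇒ 0;  out={4}∪out(0)={4}
  fail(16) 'cda': from fail(15)=2 chase 'a': 2→0 ⇒ 1;  out={6}∪out(1)={0,6}
  fail(5) 'dcbb': from fail(4)=0 chase 'b': 0 ⇒ 0;  out=∅∪out(0)=∅
  fail(9) 'addc': from fail(8)=13 chase 'c': 13→2 ⇒ 3;  out={3}∪out(3)={2,3}
  fail(6) 'dcbbb': from fail(5)=0 chase 'b': 0 ⇒ 0;  out={1}∪out(0)={1}

Scan:
pos 0 'd': at 2
pos 1 'e': at 10 (via fail)
pos 2 'b': at 11
pos 3 'b': at 12  emit P4@[1:3]
pos 4 'a': at 1 (via fail)  emit P0@[4:4]
pos 5 'a': at 1 (via fail)  emit P0@[5:5]
pos 6 'c': at 14 (via fail)
pos 7 'd': at 15
pos 8 'b': at 0 (via fail)
pos 9 'd': at 2
pos 10 'a': at 1 (via fail)  emit P0@[10:10]
pos 11 'd': at 7
pos 12 'c': at 3 (via fail)  emit P2@[11:12]
pos 13 'a': at 1 (via fail)  emit P0@[13:13]
pos 14 'b': at 0 (via fail)
pos 15 'd': at 2
pos 16 'd': at 13  emit P5@[15:16]
pos 17 'e': at 10 (via fail)
pos 18 'b': at 11
pos 19 'd': at 2 (via fail)
pos 20 'c': at 3  emit P2@[19:20]
pos 21 'b': at 4
pos 22 'b': at 5
pos 23 'b': at 6  emit P1@[19:23]
pos 24 'a': at 1 (via fail)  emit P0@[24:24]

Result: [[3,4],[4,0],[5,0],[10,0],[12,2],[13,0],[16,5],[20,2],[23,1],[24,0]]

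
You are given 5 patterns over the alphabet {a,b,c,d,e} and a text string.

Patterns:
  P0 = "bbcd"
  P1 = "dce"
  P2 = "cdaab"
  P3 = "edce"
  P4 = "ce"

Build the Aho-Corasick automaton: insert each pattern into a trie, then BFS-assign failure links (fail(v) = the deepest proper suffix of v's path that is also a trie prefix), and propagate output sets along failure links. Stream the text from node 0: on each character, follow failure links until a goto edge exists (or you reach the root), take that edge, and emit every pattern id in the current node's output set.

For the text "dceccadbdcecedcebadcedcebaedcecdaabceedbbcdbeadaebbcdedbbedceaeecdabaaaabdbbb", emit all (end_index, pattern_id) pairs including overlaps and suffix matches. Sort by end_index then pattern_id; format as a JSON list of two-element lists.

Construct AC machine:
Trie nodes:
  n0 'ε': b→1 c→8 d→5 e→13
  n1 'b': b→2
  n2 'bb': c→3
  n3 'bbc': d→4
  n4 'bbcd': ·  [P0 ends]
  n5 'd': c→6
  n6 'dc': e→7
  n7 'dce': ·  [P1 ends]
  n8 'c': d→9 e→17
  n9 'cd': a→10
  n10 'cda': a→11
  n11 'cdaa': b→12
  n12 'cdaab': ·  [P2 ends]
  n13 'e': d→14
  n14 'ed': c→15
  n15 'edc': e→16
  n16 'edce': ·  [P3 ends]
  n17 'ce': ·  [P4 ends]

BFS fail/out derivation:
  n1('b'): parent n0 fail=0; on 'b' 0 → fail=0;  out ∅∪∅=∅
  n5('d'): parent n0 fail=0; on 'd' 0 → fail=0;  out ∅∪∅=∅
  n8('c'): parent n0 fail=0; on 'c' 0 → fail=0;  out ∅∪∅=∅
  n13('e'): parent n0 fail=0; on 'e' 0 → fail=0;  out ∅∪∅=∅
  n2('bb'): parent n1 fail=0; on 'b' 0 → fail=1;  out ∅∪∅=∅
  n6('dc'): parent n5 fail=0; on 'c' 0 → fail=8;  out ∅∪∅=∅
  n9('cd'): parent n8 fail=0; on 'd' 0 → fail=5;  out ∅∪∅=∅
  n14('ed'): parent n13 fail=0; on 'd' 0 → fail=5;  out ∅∪∅=∅
  n17('ce'): parent n8 fail=0; on 'e' 0 → fail=13;  out {4}∪∅={4}
  n3('bbc'): parent n2 fail=1; on 'c' 1→0 → fail=8;  out ∅∪∅=∅
  n7('dce'): parent n6 fail=8; on 'e' 8 → fail=17;  out {1}∪{4}={1,4}
  n10('cda'): parent n9 fail=5; on 'a' 5→0 → fail=0;  out ∅∪∅=∅
  n15('edc'): parent n14 fail=5; on 'c' 5 → fail=6;  out ∅∪∅=∅
  n4('bbcd'): parent n3 fail=8; on 'd' 8 → fail=9;  out {0}∪∅={0}
  n11('cdaa'): parent n10 fail=0; on 'a' 0 → fail=0;  out ∅∪∅=∅
  n16('edce'): parent n15 fail=6; on 'e' 6 → fail=7;  out {3}∪{1,4}={1,3,4}
  n12('cdaab'): parent n11 fail=0; on 'b' 0 → fail=1;  out {2}∪∅={2}

Scan:
[0] read 'd'  n0⇒n5
[1] read 'c'  n5⇒n6
[2] read 'e'  n6⇒n7  ** P1@[0:2],P4@[1:2]
[3] read 'c'  n7⇒n8 ·f
[4] read 'c'  n8⇒n8 ·f
[5] read 'a'  n8⇒n0 ·f
[6] read 'd'  n0⇒n5
[7] read 'b'  n5⇒n1 ·f
[8] read 'd'  n1⇒n5 ·f
[9] read 'c'  n5⇒n6
[10] read 'e'  n6⇒n7  ** P1@[8:10],P4@[9:10]
[11] read 'c'  n7⇒n8 ·f
[12] read 'e'  n8⇒n17  ** P4@[11:12]
[13] read 'd'  n17⇒n14 ·f
[14] read 'c'  n14⇒n15
[15] read 'e'  n15⇒n16  ** P1@[13:15],P3@[12:15],P4@[14:15]
[16] read 'b'  n16⇒n1 ·f
[17] read 'a'  n1⇒n0 ·f
[18] read 'd'  n0⇒n5
[19] read 'c'  n5⇒n6
[20] read 'e'  n6⇒n7  ** P1@[18:20],P4@[19:20]
[21] read 'd'  n7⇒n14 ·f
[22] read 'c'  n14⇒n15
[23] read 'e'  n15⇒n16  ** P1@[21:23],P3@[20:23],P4@[22:23]
[24] read 'b'  n16⇒n1 ·f
[25] read 'a'  n1⇒n0 ·f
[26] read 'e'  n0⇒n13
[27] read 'd'  n13⇒n14
[28] read 'c'  n14⇒n15
[29] read 'e'  n15⇒n16  ** P1@[27:29],P3@[26:29],P4@[28:29]
[30] read 'c'  n16⇒n8 ·f
[31] read 'd'  n8⇒n9
[32] read 'a'  n9⇒n10
[33] read 'a'  n10⇒n11
[34] read 'b'  n11⇒n12  ** P2@[30:34]
[35] read 'c'  n12⇒n8 ·f
[36] read 'e'  n8⇒n17  ** P4@[35:36]
[37] read 'e'  n17⇒n13 ·f
[38] read 'd'  n13⇒n14
[39] read 'b'  n14⇒n1 ·f
[40] read 'b'  n1⇒n2
[41] read 'c'  n2⇒n3
[42] read 'd'  n3⇒n4  ** P0@[39:42]
[43] read 'b'  n4⇒n1 ·f
[44] read 'e'  n1⇒n13 ·f
[45] read 'a'  n13⇒n0 ·f
[46] read 'd'  n0⇒n5
[47] read 'a'  n5⇒n0 ·f
[48] read 'e'  n0⇒n13
[49] read 'b'  n13⇒n1 ·f
[50] read 'b'  n1⇒n2
[51] read 'c'  n2⇒n3
[52] read 'd'  n3⇒n4  ** P0@[49:52]
[53] read 'e'  n4⇒n13 ·f
[54] read 'd'  n13⇒n14
[55] read 'b'  n14⇒n1 ·f
[56] read 'b'  n1⇒n2
[57] read 'e'  n2⇒n13 ·f
[58] read 'd'  n13⇒n14
[59] read 'c'  n14⇒n15
[60] read 'e'  n15⇒n16  ** P1@[58:60],P3@[57:60],P4@[59:60]
[61] read 'a'  n16⇒n0 ·f
[62] read 'e'  n0⇒n13
[63] read 'e'  n13⇒n13 ·f
[64] read 'c'  n13⇒n8 ·f
[65] read 'd'  n8⇒n9
[66] read 'a'  n9⇒n10
[67] read 'b'  n10⇒n1 ·f
[68] read 'a'  n1⇒n0 ·f
[69] read 'a'  n0⇒n0
[70] read 'a'  n0⇒n0
[71] read 'a'  n0⇒n0
[72] read 'b'  n0⇒n1
[73] read 'd'  n1⇒n5 ·f
[74] read 'b'  n5⇒n1 ·f
[75] read 'b'  n1⇒n2
[76] read 'b'  n2⇒n2 ·f

Matches: [[2,1],[2,4],[10,1],[10,4],[12,4],[15,1],[15,3],[15,4],[20,1],[20,4],[23,1],[23,3],[23,4],[29,1],[29,3],[29,4],[34,2],[36,4],[42,0],[52,0],[60,1],[60,3],[60,4]]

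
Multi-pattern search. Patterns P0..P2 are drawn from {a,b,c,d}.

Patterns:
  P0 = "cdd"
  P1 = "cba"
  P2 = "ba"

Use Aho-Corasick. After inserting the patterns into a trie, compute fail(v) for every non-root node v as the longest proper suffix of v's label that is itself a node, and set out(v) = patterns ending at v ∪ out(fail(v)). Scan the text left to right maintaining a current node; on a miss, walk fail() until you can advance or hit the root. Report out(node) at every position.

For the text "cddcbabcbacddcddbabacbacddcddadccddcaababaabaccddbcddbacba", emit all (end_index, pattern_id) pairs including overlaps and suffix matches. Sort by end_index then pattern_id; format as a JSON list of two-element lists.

Build:
Trie (insert patterns):
  0='ε' goto b→6 c→1
  1='c' goto b→4 d→2
  2='cd' goto d→3
  3='cdd' goto ·  ←P0
  4='cb' goto a→5
  5='cba' goto ·  ←P1
  6='b' goto a→7
  7='ba' goto ·  ←P2

Failure links (BFS by depth):
  fail(1) 'c': from fail(0)=0 chase 'c': 0 ⇒ 0;  out=∅∪out(0)=∅
  fail(6) 'b': from fail(0)=0 chase 'b': 0 ⇒ 0;  out=∅∪out(0)=∅
  fail(2) 'cd': from fail(1)=0 chase 'd': 0 ⇒ 0;  out=∅∪out(0)=∅
  fail(4) 'cb': from fail(1)=0 chase 'b': 0 ⇒ 6;  out=∅∪out(6)=∅
  fail(7) 'ba': from fail(6)=0 chase 'a': 0 ⇒ 0;  out={2}∪out(0)={2}
  fail(3) 'cdd': from fail(2)=0 chase 'd': 0 ⇒ 0;  out={0}∪out(0)={0}
  fail(5) 'cba': from fail(4)=6 chase 'a': 6 ⇒ 7;  out={1}∪out(7)={1,2}

Run:
i=0 'c': node 0→1
i=1 'd': node 1→2
i=2 'd': node 2→3  ** P0@[0:2]
i=3 'c': node 3→1 (via fail)
i=4 'b': node 1→4
i=5 'a': node 4→5  ** P1@[3:5],P2@[4:5]
i=6 'b': node 5→6 (via fail)
i=7 'c': node 6→1 (via fail)
i=8 'b': node 1→4
i=9 'a': node 4→5  ** P1@[7:9],P2@[8:9]
i=10 'c': node 5→1 (via fail)
i=11 'd': node 1→2
i=12 'd': node 2→3  ** P0@[10:12]
i=13 'c': node 3→1 (via fail)
i=14 'd': node 1→2
i=15 'd': node 2→3  ** P0@[13:15]
i=16 'b': node 3→6 (via fail)
i=17 'a': node 6→7  ** P2@[16:17]
i=18 'b': node 7→6 (via fail)
i=19 'a': node 6→7  ** P2@[18:19]
i=20 'c': node 7→1 (via fail)
i=21 'b': node 1→4
i=22 'a': node 4→5  ** P1@[20:22],P2@[21:22]
i=23 'c': node 5→1 (via fail)
i=24 'd': node 1→2
i=25 'd': node 2→3  ** P0@[23:25]
i=26 'c': node 3→1 (via fail)
i=27 'd': node 1→2
i=28 'd': node 2→3  ** P0@[26:28]
i=29 'a': node 3→0 (via fail)
i=30 'd': node 0→0
i=31 'c': node 0→1
i=32 'c': node 1→1 (via fail)
i=33 'd': node 1→2
i=34 'd': node 2→3  ** P0@[32:34]
i=35 'c': node 3→1 (via fail)
i=36 'a': node 1→0 (via fail)
i=37 'a': node 0→0
i=38 'b': node 0→6
i=39 'a': node 6→7  ** P2@[38:39]
i=40 'b': node 7→6 (via fail)
i=41 'a': node 6→7  ** P2@[40:41]
i=42 'a': node 7→0 (via fail)
i=43 'b': node 0→6
i=44 'a': node 6→7  ** P2@[43:44]
i=45 'c': node 7→1 (via fail)
i=46 'c': node 1→1 (via fail)
i=47 'd': node 1→2
i=48 'd': node 2→3  ** P0@[46:48]
i=49 'b': node 3→6 (via fail)
i=50 'c': node 6→1 (via fail)
i=51 'd': node 1→2
i=52 'd': node 2→3  ** P0@[50:52]
i=53 'b': node 3→6 (via fail)
i=54 'a': node 6→7  ** P2@[53:54]
i=55 'c': node 7→1 (via fail)
i=56 'b': node 1→4
i=57 'a': node 4→5  ** P1@[55:57],P2@[56:57]

All matches (sorted): [[2,0],[5,1],[5,2],[9,1],[9,2],[12,0],[15,0],[17,2],[19,2],[22,1],[22,2],[25,0],[28,0],[34,0],[39,2],[41,2],[44,2],[48,0],[52,0],[54,2],[57,1],[57,2]]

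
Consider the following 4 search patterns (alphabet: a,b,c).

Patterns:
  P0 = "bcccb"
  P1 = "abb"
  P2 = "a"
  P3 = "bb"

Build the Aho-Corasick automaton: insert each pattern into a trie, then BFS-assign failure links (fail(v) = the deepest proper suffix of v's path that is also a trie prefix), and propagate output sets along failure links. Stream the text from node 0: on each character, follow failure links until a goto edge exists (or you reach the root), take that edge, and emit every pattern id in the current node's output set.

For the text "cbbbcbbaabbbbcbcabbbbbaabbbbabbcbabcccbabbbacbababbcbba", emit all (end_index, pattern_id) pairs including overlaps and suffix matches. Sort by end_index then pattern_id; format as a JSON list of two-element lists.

Construct AC machine:
Trie (insert patterns):
  n0 'ε': a→6 b→1
  n1 'b': b→9 c→2
  n2 'bc': c→3
  n3 'bcc': c→4
  n4 'bccc': b→5
  n5 'bcccb': ·  ←P0
  n6 'a': b→7  ←P2
  n7 'ab': b→8
  n8 'abb': ·  ←P1
  n9 'bb': ·  ←P3

Failure links (BFS by depth):
  n1('b'): parent n0 fail=0; on 'b' 0 → fail=0;  out ∅∪∅=∅
  n6('a'): parent n0 fail=0; on 'a' 0 → fail=0;  out {2}∪∅={2}
  n2('bc'): parent n1 fail=0; on 'c' 0 → fail=0;  out ∅∪∅=∅
  n7('ab'): parent n6 fail=0; on 'b' 0 → fail=1;  out ∅∪∅=∅
  n9('bb'): parent n1 fail=0; on 'b' 0 → fail=1;  out {3}∪∅={3}
  n3('bcc'): parent n2 fail=0; on 'c' 0 → fail=0;  out ∅∪∅=∅
  n8('abb'): parent n7 fail=1; on 'b' 1 → fail=9;  out {1}∪{3}={1,3}
  n4('bccc'): parent n3 fail=0; on 'c' 0 → fail=0;  out ∅∪∅=∅
  n5('bcccb'): parent n4 fail=0; on 'b' 0 → fail=1;  out {0}∪∅={0}

Text stream:
i=0 'c': node 0→0
i=1 'b': node 0→1
i=2 'b': node 1→9  ** P3@[1:2]
i=3 'b': node 9→9 (fail-walked)  ** P3@[2:3]
i=4 'c': node 9→2 (fail-walked)
i=5 'b': node 2→1 (fail-walked)
i=6 'b': node 1→9  ** P3@[5:6]
i=7 'a': node 9→6 (fail-walked)  ** P2@[7:7]
i=8 'a': node 6→6 (fail-walked)  ** P2@[8:8]
i=9 'b': node 6→7
i=10 'b': node 7→8  ** P1@[8:10],P3@[9:10]
i=11 'b': node 8→9 (fail-walked)  ** P3@[10:11]
i=12 'b': node 9→9 (fail-walked)  ** P3@[11:12]
i=13 'c': node 9→2 (fail-walked)
i=14 'b': node 2→1 (fail-walked)
i=15 'c': node 1→2
i=16 'a': node 2→6 (fail-walked)  ** P2@[16:16]
i=17 'b': node 6→7
i=18 'b': node 7→8  ** P1@[16:18],P3@[17:18]
i=19 'b': node 8→9 (fail-walked)  ** P3@[18:19]
i=20 'b': node 9→9 (fail-walked)  ** P3@[19:20]
i=21 'b': node 9→9 (fail-walked)  ** P3@[20:21]
i=22 'a': node 9→6 (fail-walked)  ** P2@[22:22]
i=23 'a': node 6→6 (fail-walked)  ** P2@[23:23]
i=24 'b': node 6→7
i=25 'b': node 7→8  ** P1@[23:25],P3@[24:25]
i=26 'b': node 8→9 (fail-walked)  ** P3@[25:26]
i=27 'b': node 9→9 (fail-walked)  ** P3@[26:27]
i=28 'a': node 9→6 (fail-walked)  ** P2@[28:28]
i=29 'b': node 6→7
i=30 'b': node 7→8  ** P1@[28:30],P3@[29:30]
i=31 'c': node 8→2 (fail-walked)
i=32 'b': node 2→1 (fail-walked)
i=33 'a': node 1→6 (fail-walked)  ** P2@[33:33]
i=34 'b': node 6→7
i=35 'c': node 7→2 (fail-walked)
i=36 'c': node 2→3
i=37 'c': node 3→4
i=38 'b': node 4→5  ** P0@[34:38]
i=39 'a': node 5→6 (fail-walked)  ** P2@[39:39]
i=40 'b': node 6→7
i=41 'b': node 7→8  ** P1@[39:41],P3@[40:41]
i=42 'b': node 8→9 (fail-walked)  ** P3@[41:42]
i=43 'a': node 9→6 (fail-walked)  ** P2@[43:43]
i=44 'c': node 6→0 (fail-walked)
i=45 'b': node 0→1
i=46 'a': node 1→6 (fail-walked)  ** P2@[46:46]
i=47 'b': node 6→7
i=48 'a': node 7→6 (fail-walked)  ** P2@[48:48]
i=49 'b': node 6→7
i=50 'b': node 7→8  ** P1@[48:50],P3@[49:50]
i=51 'c': node 8→2 (fail-walked)
i=52 'b': node 2→1 (fail-walked)
i=53 'b': node 1→9  ** P3@[52:53]
i=54 'a': node 9→6 (fail-walked)  ** P2@[54:54]

Matches: [[2,3],[3,3],[6,3],[7,2],[8,2],[10,1],[10,3],[11,3],[12,3],[16,2],[18,1],[18,3],[19,3],[20,3],[21,3],[22,2],[23,2],[25,1],[25,3],[26,3],[27,3],[28,2],[30,1],[30,3],[33,2],[38,0],[39,2],[41,1],[41,3],[42,3],[43,2],[46,2],[48,2],[50,1],[50,3],[53,3],[54,2]]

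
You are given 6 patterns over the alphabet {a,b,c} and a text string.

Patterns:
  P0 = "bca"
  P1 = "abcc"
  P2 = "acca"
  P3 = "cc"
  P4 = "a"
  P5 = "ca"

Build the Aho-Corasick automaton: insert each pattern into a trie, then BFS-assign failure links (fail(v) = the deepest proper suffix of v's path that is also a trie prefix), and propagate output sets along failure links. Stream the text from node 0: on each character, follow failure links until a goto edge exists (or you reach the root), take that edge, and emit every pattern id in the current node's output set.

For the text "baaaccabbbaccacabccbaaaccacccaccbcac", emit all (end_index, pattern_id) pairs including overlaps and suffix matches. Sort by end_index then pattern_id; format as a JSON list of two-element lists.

Construct AC machine:
Trie nodes:
  0='ε' goto a→4 b→1 c→11
  1='b' goto c→2
  2='bc' goto a→3
  3='bca' goto ·  ←P0
  4='a' goto b→5 c→8  ←P4
  5='ab' goto c→6
  6='abc' goto c→7
  7='abcc' goto ·  ←P1
  8='ac' goto c→9
  9='acc' goto a→10
  10='acca' goto ·  ←P2
  11='c' goto a→13 c→12
  12='cc' goto ·  ←P3
  13='ca' goto ·  ←P5

BFS fail/out derivation:
  fail(1) 'b': from fail(0)=0 chase 'b': 0 ⇒ 0;  out=∅∪out(0)=∅
  fail(4) 'a': from fail(0)=0 chase 'a': 0 ⇒ 0;  out={4}∪out(0)={4}
  fail(11) 'c': from fail(0)=0 chase 'c': 0 ⇒ 0;  out=∅∪out(0)=∅
  fail(2) 'bc': from fail(1)=0 chase 'c': 0 ⇒ 11;  out=∅∪out(11)=∅
  fail(5) 'ab': from fail(4)=0 chase 'b': 0 ⇒ 1;  out=∅∪out(1)=∅
  fail(8) 'ac': from fail(4)=0 chase 'c': 0 ⇒ 11;  out=∅∪out(11)=∅
  fail(12) 'cc': from fail(11)=0 chase 'c': 0 ⇒ 11;  out={3}∪out(11)={3}
  fail(13) 'ca': from fail(11)=0 chase 'a': 0 ⇒ 4;  out={5}∪out(4)={4,5}
  fail(3) 'bca': from fail(2)=11 chase 'a': 11 ⇒ 13;  out={0}∪out(13)={0,4,5}
  fail(6) 'abc': from fail(5)=1 chase 'c': 1 ⇒ 2;  out=∅∪out(2)=∅
  fail(9) 'acc': from fail(8)=11 chase 'c': 11 ⇒ 12;  out=∅∪out(12)={3}
  fail(7) 'abcc': from fail(6)=2 chase 'c': 2→11 ⇒ 12;  out={1}∪out(12)={1,3}
  fail(10) 'acca': from fail(9)=12 chase 'a': 12→11 ⇒ 13;  out={2}∪out(13)={2,4,5}

Run:
pos 0 'b': at 1
pos 1 'a': at 4 (fail-walked)  emit P4@[1:1]
pos 2 'a': at 4 (fail-walked)  emit P4@[2:2]
pos 3 'a': at 4 (fail-walked)  emit P4@[3:3]
pos 4 'c': at 8
pos 5 'c': at 9  emit P3@[4:5]
pos 6 'a': at 10  emit P2@[3:6],P4@[6:6],P5@[5:6]
pos 7 'b': at 5 (fail-walked)
pos 8 'b': at 1 (fail-walked)
pos 9 'b': at 1 (fail-walked)
pos 10 'a': at 4 (fail-walked)  emit P4@[10:10]
pos 11 'c': at 8
pos 12 'c': at 9  emit P3@[11:12]
pos 13 'a': at 10  emit P2@[10:13],P4@[13:13],P5@[12:13]
pos 14 'c': at 8 (fail-walked)
pos 15 'a': at 13 (fail-walked)  emit P4@[15:15],P5@[14:15]
pos 16 'b': at 5 (fail-walked)
pos 17 'c': at 6
pos 18 'c': at 7  emit P1@[15:18],P3@[17:18]
pos 19 'b': at 1 (fail-walked)
pos 20 'a': at 4 (fail-walked)  emit P4@[20:20]
pos 21 'a': at 4 (fail-walked)  emit P4@[21:21]
pos 22 'a': at 4 (fail-walked)  emit P4@[22:22]
pos 23 'c': at 8
pos 24 'c': at 9  emit P3@[23:24]
pos 25 'a': at 10  emit P2@[22:25],P4@[25:25],P5@[24:25]
pos 26 'c': at 8 (fail-walked)
pos 27 'c': at 9  emit P3@[26:27]
pos 28 'c': at 12 (fail-walked)  emit P3@[27:28]
pos 29 'a': at 13 (fail-walked)  emit P4@[29:29],P5@[28:29]
pos 30 'c': at 8 (fail-walked)
pos 31 'c': at 9  emit P3@[30:31]
pos 32 'b': at 1 (fail-walked)
pos 33 'c': at 2
pos 34 'a': at 3  emit P0@[32:34],P4@[34:34],P5@[33:34]
pos 35 'c': at 8 (fail-walked)

Result: [[1,4],[2,4],[3,4],[5,3],[6,2],[6,4],[6,5],[10,4],[12,3],[13,2],[13,4],[13,5],[15,4],[15,5],[18,1],[18,3],[20,4],[21,4],[22,4],[24,3],[25,2],[25,4],[25,5],[27,3],[28,3],[29,4],[29,5],[31,3],[34,0],[34,4],[34,5]]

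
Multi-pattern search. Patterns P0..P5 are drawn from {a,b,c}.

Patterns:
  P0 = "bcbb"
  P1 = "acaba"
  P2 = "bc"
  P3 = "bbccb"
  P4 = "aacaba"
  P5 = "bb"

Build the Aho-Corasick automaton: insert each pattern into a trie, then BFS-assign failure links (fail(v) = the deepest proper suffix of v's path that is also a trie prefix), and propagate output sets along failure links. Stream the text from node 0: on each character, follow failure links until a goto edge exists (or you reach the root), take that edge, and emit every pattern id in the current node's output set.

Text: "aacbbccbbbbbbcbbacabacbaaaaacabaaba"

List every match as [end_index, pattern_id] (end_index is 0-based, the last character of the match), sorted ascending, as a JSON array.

Build:
Trie (insert patterns):
  0='ε' goto a→5 b→1
  1='b' goto b→10 c→2
  2='bc' goto b→3  ←P2
  3='bcb' goto b→4
  4='bcbb' goto ·  ←P0
  5='a' goto a→14 c→6
  6='ac' goto a→7
  7='aca' goto b→8
  8='acab' goto a→9
  9='acaba' goto ·  ←P1
  10='bb' goto c→11  ←P5
  11='bbc' goto c→12
  12='bbcc' goto b→13
  13='bbccb' goto ·  ←P3
  14='aa' goto c→15
  15='aac' goto a→16
  16='aaca' goto b→17
  17='aacab' goto a→18
  18='aacaba' goto ·  ←P4

BFS fail/out derivation:
  fail(1) 'b': from fail(0)=0 chase 'b': 0 ⇒ 0;  out=∅∪out(0)=∅
  fail(5) 'a': from fail(0)=0 chase 'a': 0 ⇒ 0;  out=∅∪out(0)=∅
  fail(2) 'bc': from fail(1)=0 chase 'c': 0 ⇒ 0;  out={2}∪out(0)={2}
  fail(6) 'ac': from fail(5)=0 chase 'c': 0 ⇒ 0;  out=∅∪out(0)=∅
  fail(10) 'bb': from fail(1)=0 chase 'b': 0 ⇒ 1;  out={5}∪out(1)={5}
  fail(14) 'aa': from fail(5)=0 chase 'a': 0 ⇒ 5;  out=∅∪out(5)=∅
  fail(3) 'bcb': from fail(2)=0 chase 'b': 0 ⇒ 1;  out=∅∪out(1)=∅
  fail(7) 'aca': from fail(6)=0 chase 'a': 0 ⇒ 5;  out=∅∪out(5)=∅
  fail(11) 'bbc': from fail(10)=1 chase 'c': 1 ⇒ 2;  out=∅∪out(2)={2}
  fail(15) 'aac': from fail(14)=5 chase 'c': 5 ⇒ 6;  out=∅∪out(6)=∅
  fail(4) 'bcbb': from fail(3)=1 chase 'b': 1 ⇒ 10;  out={0}∪out(10)={0,5}
  fail(8) 'acab': from fail(7)=5 chase 'b': 5→0 ⇒ 1;  out=∅∪out(1)=∅
  fail(12) 'bbcc': from fail(11)=2 chase 'c': 2→0 ⇒ 0;  out=∅∪out(0)=∅
  fail(16) 'aaca': from fail(15)=6 chase 'a': 6 ⇒ 7;  out=∅∪out(7)=∅
  fail(9) 'acaba': from fail(8)=1 chase 'a': 1→0 ⇒ 5;  out={1}∪out(5)={1}
  fail(13) 'bbccb': from fail(12)=0 chase 'b': 0 ⇒ 1;  out={3}∪out(1)={3}
  fail(17) 'aacab': from fail(16)=7 chase 'b': 7 ⇒ 8;  out=∅∪out(8)=∅
  fail(18) 'aacaba': from fail(17)=8 chase 'a': 8 ⇒ 9;  out={4}∪out(9)={1,4}

Text stream:
[0] read 'a'  n0⇒n5
[1] read 'a'  n5⇒n14
[2] read 'c'  n14⇒n15
[3] read 'b'  n15⇒n1 ·f
[4] read 'b'  n1⇒n10  emit P5@[3:4]
[5] read 'c'  n10⇒n11  emit P2@[4:5]
[6] read 'c'  n11⇒n12
[7] read 'b'  n12⇒n13  emit P3@[3:7]
[8] read 'b'  n13⇒n10 ·f  emit P5@[7:8]
[9] read 'b'  n10⇒n10 ·f  emit P5@[8:9]
[10] read 'b'  n10⇒n10 ·f  emit P5@[9:10]
[11] read 'b'  n10⇒n10 ·f  emit P5@[10:11]
[12] read 'b'  n10⇒n10 ·f  emit P5@[11:12]
[13] read 'c'  n10⇒n11  emit P2@[12:13]
[14] read 'b'  n11⇒n3 ·f
[15] read 'b'  n3⇒n4  emit P0@[12:15],P5@[14:15]
[16] read 'a'  n4⇒n5 ·f
[17] read 'c'  n5⇒n6
[18] read 'a'  n6⇒n7
[19] read 'b'  n7⇒n8
[20] read 'a'  n8⇒n9  emit P1@[16:20]
[21] read 'c'  n9⇒n6 ·f
[22] read 'b'  n6⇒n1 ·f
[23] read 'a'  n1⇒n5 ·f
[24] read 'a'  n5⇒n14
[25] read 'a'  n14⇒n14 ·f
[26] read 'a'  n14⇒n14 ·f
[27] read 'a'  n14⇒n14 ·f
[28] read 'c'  n14⇒n15
[29] read 'a'  n15⇒n16
[30] read 'b'  n16⇒n17
[31] read 'a'  n17⇒n18  emit P1@[27:31],P4@[26:31]
[32] read 'a'  n18⇒n14 ·f
[33] read 'b'  n14⇒n1 ·f
[34] read 'a'  n1⇒n5 ·f

Matches: [[4,5],[5,2],[7,3],[8,5],[9,5],[10,5],[11,5],[12,5],[13,2],[15,0],[15,5],[20,1],[31,1],[31,4]]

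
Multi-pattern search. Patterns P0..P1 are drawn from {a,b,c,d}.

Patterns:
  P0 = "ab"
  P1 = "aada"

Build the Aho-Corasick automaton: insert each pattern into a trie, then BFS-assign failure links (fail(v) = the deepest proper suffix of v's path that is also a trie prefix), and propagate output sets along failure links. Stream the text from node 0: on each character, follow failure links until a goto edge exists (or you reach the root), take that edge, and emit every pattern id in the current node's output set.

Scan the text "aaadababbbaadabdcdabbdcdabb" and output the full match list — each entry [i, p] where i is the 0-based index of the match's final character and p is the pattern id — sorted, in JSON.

Build automaton:
Trie (insert patterns):
  n0 'ε': a→1
  n1 'a': a→3 b→2
  n2 'ab': ·  ←P0
  n3 'aa': d→4
  n4 'aad': a→5
  n5 'aada': ·  ←P1

BFS fail/out derivation:
  fail(1) 'a': from fail(0)=0 chase 'a': 0 ⇒ 0;  out=∅∪out(0)=∅
  fail(2) 'ab': from fail(1)=0 chase 'b': 0 ⇒ 0;  out={0}∪out(0)={0}
  fail(3) 'aa': from fail(1)=0 chase 'a': 0 ⇒ 1;  out=∅∪out(1)=∅
  fail(4) 'aad': from fail(3)=1 chase 'd': 1→0 ⇒ 0;  out=∅∪out(0)=∅
  fail(5) 'aada': from fail(4)=0 chase 'a': 0 ⇒ 1;  out={1}∪out(1)={1}

Scan:
[0] read 'a'  n0⇒n1
[1] read 'a'  n1⇒n3
[2] read 'a'  n3⇒n3 (via fail)
[3] read 'd'  n3⇒n4
[4] read 'a'  n4⇒n5  → match P1@[1:4]
[5] read 'b'  n5⇒n2 (via fail)  → match P0@[4:5]
[6] read 'a'  n2⇒n1 (via fail)
[7] read 'b'  n1⇒n2  → match P0@[6:7]
[8] read 'b'  n2⇒n0 (via fail)
[9] read 'b'  n0⇒n0
[10] read 'a'  n0⇒n1
[11] read 'a'  n1⇒n3
[12] read 'd'  n3⇒n4
[13] read 'a'  n4⇒n5  → match P1@[10:13]
[14] read 'b'  n5⇒n2 (via fail)  → match P0@[13:14]
[15] read 'd'  n2⇒n0 (via fail)
[16] read 'c'  n0⇒n0
[17] read 'd'  n0⇒n0
[18] read 'a'  n0⇒n1
[19] read 'b'  n1⇒n2  → match P0@[18:19]
[20] read 'b'  n2⇒n0 (via fail)
[21] read 'd'  n0⇒n0
[22] read 'c'  n0⇒n0
[23] read 'd'  n0⇒n0
[24] read 'a'  n0⇒n1
[25] read 'b'  n1⇒n2  → match P0@[24:25]
[26] read 'b'  n2⇒n0 (via fail)

Matches: [[4,1],[5,0],[7,0],[13,1],[14,0],[19,0],[25,0]]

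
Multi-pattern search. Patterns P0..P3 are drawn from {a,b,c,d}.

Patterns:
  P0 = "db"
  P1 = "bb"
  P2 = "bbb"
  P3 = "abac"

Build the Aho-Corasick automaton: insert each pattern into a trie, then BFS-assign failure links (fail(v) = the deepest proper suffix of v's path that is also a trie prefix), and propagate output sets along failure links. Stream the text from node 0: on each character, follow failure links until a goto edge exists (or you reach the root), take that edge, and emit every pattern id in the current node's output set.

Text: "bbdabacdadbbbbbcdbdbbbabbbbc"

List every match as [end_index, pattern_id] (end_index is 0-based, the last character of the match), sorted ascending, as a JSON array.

Construct AC machine:
Trie nodes:
  0='ε' goto a→6 b→3 d→1
  1='d' goto b→2
  2='db' goto ·  ←P0
  3='b' goto b→4
  4='bb' goto b→5  ←P1
  5='bbb' goto ·  ←P2
  6='a' goto b→7
  7='ab' goto a→8
  8='aba' goto c→9
  9='abac' goto ·  ←P3

BFS fail/out derivation:
  n1('d'): parent n0 fail=0; on 'd' 0 → fail=0;  out ∅∪∅=∅
  n3('b'): parent n0 fail=0; on 'b' 0 → fail=0;  out ∅∪∅=∅
  n6('a'): parent n0 fail=0; on 'a' 0 → fail=0;  out ∅∪∅=∅
  n2('db'): parent n1 fail=0; on 'b' 0 → fail=3;  out {0}∪∅={0}
  n4('bb'): parent n3 fail=0; on 'b' 0 → fail=3;  out {1}∪∅={1}
  n7('ab'): parent n6 fail=0; on 'b' 0 → fail=3;  out ∅∪∅=∅
  n5('bbb'): parent n4 fail=3; on 'b' 3 → fail=4;  out {2}∪{1}={1,2}
  n8('aba'): parent n7 fail=3; on 'a' 3→0 → fail=6;  out ∅∪∅=∅
  n9('abac'): parent n8 fail=6; on 'c' 6→0 → fail=0;  out {3}∪∅={3}

Text stream:
i=0 'b': node 0→3
i=1 'b': node 3→4  ** P1@[0:1]
i=2 'd': node 4→1 ·f
i=3 'a': node 1→6 ·f
i=4 'b': node 6→7
i=5 'a': node 7→8
i=6 'c': node 8→9  ** P3@[3:6]
i=7 'd': node 9→1 ·f
i=8 'a': node 1→6 ·f
i=9 'd': node 6→1 ·f
i=10 'b': node 1→2  ** P0@[9:10]
i=11 'b': node 2→4 ·f  ** P1@[10:11]
i=12 'b': node 4→5  ** P1@[11:12],P2@[10:12]
i=13 'b': node 5→5 ·f  ** P1@[12:13],P2@[11:13]
i=14 'b': node 5→5 ·f  ** P1@[13:14],P2@[12:14]
i=15 'c': node 5→0 ·f
i=16 'd': node 0→1
i=17 'b': node 1→2  ** P0@[16:17]
i=18 'd': node 2→1 ·f
i=19 'b': node 1→2  ** P0@[18:19]
i=20 'b': node 2→4 ·f  ** P1@[19:20]
i=21 'b': node 4→5  ** P1@[20:21],P2@[19:21]
i=22 'a': node 5→6 ·f
i=23 'b': node 6→7
i=24 'b': node 7→4 ·f  ** P1@[23:24]
i=25 'b': node 4→5  ** P1@[24:25],P2@[23:25]
i=26 'b': node 5→5 ·f  ** P1@[25:26],P2@[24:26]
i=27 'c': node 5→0 ·f

Matches: [[1,1],[6,3],[10,0],[11,1],[12,1],[12,2],[13,1],[13,2],[14,1],[14,2],[17,0],[19,0],[20,1],[21,1],[21,2],[24,1],[25,1],[25,2],[26,1],[26,2]]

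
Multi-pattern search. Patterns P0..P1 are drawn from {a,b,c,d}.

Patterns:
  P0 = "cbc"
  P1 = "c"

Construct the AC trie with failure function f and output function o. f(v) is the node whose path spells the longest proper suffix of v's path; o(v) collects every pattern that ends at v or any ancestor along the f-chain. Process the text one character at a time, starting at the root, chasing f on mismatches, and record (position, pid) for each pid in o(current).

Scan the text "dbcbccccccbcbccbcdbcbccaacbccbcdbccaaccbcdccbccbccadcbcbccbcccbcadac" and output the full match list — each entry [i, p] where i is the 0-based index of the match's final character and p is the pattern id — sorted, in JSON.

Build:
Trie nodes:
  0='ε' goto c→1
  1='c' goto b→2  [P1 ends]
  2='cb' goto c→3
  3='cbc' goto ·  [P0 ends]

Failure links (BFS by depth):
  n1('c'): parent n0 fail=0; on 'c' 0 → fail=0;  out {1}∪∅={1}
  n2('cb'): parent n1 fail=0; on 'b' 0 → fail=0;  out ∅∪∅=∅
  n3('cbc'): parent n2 fail=0; on 'c' 0 → fail=1;  out {0}∪{1}={0,1}

Run:
pos 0 'd': at 0
pos 1 'b': at 0
pos 2 'c': at 1  → match P1@[2:2]
pos 3 'b': at 2
pos 4 'c': at 3  → match P0@[2:4],P1@[4:4]
pos 5 'c': at 1 ·f  → match P1@[5:5]
pos 6 'c': at 1 ·f  → match P1@[6:6]
pos 7 'c': at 1 ·f  → match P1@[7:7]
pos 8 'c': at 1 ·f  → match P1@[8:8]
pos 9 'c': at 1 ·f  → match P1@[9:9]
pos 10 'b': at 2
pos 11 'c': at 3  → match P0@[9:11],P1@[11:11]
pos 12 'b': at 2 ·f
pos 13 'c': at 3  → match P0@[11:13],P1@[13:13]
pos 14 'c': at 1 ·f  → match P1@[14:14]
pos 15 'b': at 2
pos 16 'c': at 3  → match P0@[14:16],P1@[16:16]
pos 17 'd': at 0 ·f
pos 18 'b': at 0
pos 19 'c': at 1  → match P1@[19:19]
pos 20 'b': at 2
pos 21 'c': at 3  → match P0@[19:21],P1@[21:21]
pos 22 'c': at 1 ·f  → match P1@[22:22]
pos 23 'a': at 0 ·f
pos 24 'a': at 0
pos 25 'c': at 1  → match P1@[25:25]
pos 26 'b': at 2
pos 27 'c': at 3  → match P0@[25:27],P1@[27:27]
pos 28 'c': at 1 ·f  → match P1@[28:28]
pos 29 'b': at 2
pos 30 'c': at 3  → match P0@[28:30],P1@[30:30]
pos 31 'd': at 0 ·f
pos 32 'b': at 0
pos 33 'c': at 1  → match P1@[33:33]
pos 34 'c': at 1 ·f  → match P1@[34:34]
pos 35 'a': at 0 ·f
pos 36 'a': at 0
pos 37 'c': at 1  → match P1@[37:37]
pos 38 'c': at 1 ·f  → match P1@[38:38]
pos 39 'b': at 2
pos 40 'c': at 3  → match P0@[38:40],P1@[40:40]
pos 41 'd': at 0 ·f
pos 42 'c': at 1  → match P1@[42:42]
pos 43 'c': at 1 ·f  → match P1@[43:43]
pos 44 'b': at 2
pos 45 'c': at 3  → match P0@[43:45],P1@[45:45]
pos 46 'c': at 1 ·f  → match P1@[46:46]
pos 47 'b': at 2
pos 48 'c': at 3  → match P0@[46:48],P1@[48:48]
pos 49 'c': at 1 ·f  → match P1@[49:49]
pos 50 'a': at 0 ·f
pos 51 'd': at 0
pos 52 'c': at 1  → match P1@[52:52]
pos 53 'b': at 2
pos 54 'c': at 3  → match P0@[52:54],P1@[54:54]
pos 55 'b': at 2 ·f
pos 56 'c': at 3  → match P0@[54:56],P1@[56:56]
pos 57 'c': at 1 ·f  → match P1@[57:57]
pos 58 'b': at 2
pos 59 'c': at 3  → match P0@[57:59],P1@[59:59]
pos 60 'c': at 1 ·f  → match P1@[60:60]
pos 61 'c': at 1 ·f  → match P1@[61:61]
pos 62 'b': at 2
pos 63 'c': at 3  → match P0@[61:63],P1@[63:63]
pos 64 'a': at 0 ·f
pos 65 'd': at 0
pos 66 'a': at 0
pos 67 'c': at 1  → match P1@[67:67]

All matches (sorted): [[2,1],[4,0],[4,1],[5,1],[6,1],[7,1],[8,1],[9,1],[11,0],[11,1],[13,0],[13,1],[14,1],[16,0],[16,1],[19,1],[21,0],[21,1],[22,1],[25,1],[27,0],[27,1],[28,1],[30,0],[30,1],[33,1],[34,1],[37,1],[38,1],[40,0],[40,1],[42,1],[43,1],[45,0],[45,1],[46,1],[48,0],[48,1],[49,1],[52,1],[54,0],[54,1],[56,0],[56,1],[57,1],[59,0],[59,1],[60,1],[61,1],[63,0],[63,1],[67,1]]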